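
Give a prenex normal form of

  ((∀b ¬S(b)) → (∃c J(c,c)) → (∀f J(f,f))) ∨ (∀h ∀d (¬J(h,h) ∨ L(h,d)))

∃b ∀c ∀f ∀h ∀d (S(b) ∨ ¬J(c,c) ∨ J(f,f) ∨ ¬J(h,h) ∨ L(h,d))

Eliminate → and ↔ using ¬ and ∨.
  ¬(∀b ¬S(b)) ∨ ¬(∃c J(c,c)) ∨ (∀f J(f,f)) ∨ (∀h ∀d (¬J(h,h) ∨ L(h,d)))
Push ¬ through the quantifiers and connectives to reach negation normal form:
  (∃b S(b)) ∨ (∀c ¬J(c,c)) ∨ (∀f J(f,f)) ∨ (∀h ∀d (¬J(h,h) ∨ L(h,d)))
Extract every quantifier outward, since the variables are now distinct and don't occur free across branches:
  ∃b ∀c ∀f ∀h ∀d (S(b) ∨ ¬J(c,c) ∨ J(f,f) ∨ ¬J(h,h) ∨ L(h,d))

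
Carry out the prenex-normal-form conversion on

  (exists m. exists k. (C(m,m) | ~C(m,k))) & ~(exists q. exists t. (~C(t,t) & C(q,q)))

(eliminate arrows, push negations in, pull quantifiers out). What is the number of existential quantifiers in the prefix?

Push ¬ through the quantifiers and connectives to reach negation normal form:
  (exists m. exists k. (C(m,m) | ~C(m,k))) & (forall q. forall t. (C(t,t) | ~C(q,q)))
All bound variables are already distinct, so no renaming is needed.
Extract every quantifier outward, since the variables are now distinct and don't occur free across branches:
  exists m. exists k. forall q. forall t. ((C(m,m) | ~C(m,k)) & (C(t,t) | ~C(q,q)))
The prefix is exists m exists k forall q forall t: 2 universal, 2 existential.

2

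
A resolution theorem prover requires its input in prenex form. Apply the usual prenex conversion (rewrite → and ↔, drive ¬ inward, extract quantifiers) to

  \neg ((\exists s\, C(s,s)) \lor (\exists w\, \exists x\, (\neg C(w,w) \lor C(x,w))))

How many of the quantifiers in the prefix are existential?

0

Drive negations inward (¬∀x A ≡ ∃x ¬A, ¬∃x A ≡ ∀x ¬A, De Morgan for ∧/∨):
  (\forall s\, \neg C(s,s)) \land (\forall w\, \forall x\, (C(w,w) \land \neg C(x,w)))
All bound variables are already distinct, so no renaming is needed.
Pull the quantifiers to the front (each side's bound variable is not free in the other side):
  \forall s\, \forall w\, \forall x\, (\neg C(s,s) \land C(w,w) \land \neg C(x,w))
The prefix is \forall s \forall w \forall x: 3 universal, 0 existential.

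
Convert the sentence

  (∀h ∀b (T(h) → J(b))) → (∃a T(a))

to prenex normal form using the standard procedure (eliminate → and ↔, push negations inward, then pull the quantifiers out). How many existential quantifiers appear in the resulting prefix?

3

Eliminate → and ↔ using ¬ and ∨.
  ¬(∀h ∀b (¬T(h) ∨ J(b))) ∨ (∃a T(a))
Push ¬ through the quantifiers and connectives to reach negation normal form:
  (∃h ∃b (T(h) ∧ ¬J(b))) ∨ (∃a T(a))
All bound variables are already distinct, so no renaming is needed.
Pull the quantifiers to the front (each side's bound variable is not free in the other side):
  ∃h ∃b ∃a (T(h) ∧ ¬J(b) ∨ T(a))
The prefix is ∃h ∃b ∃a: 0 universal, 3 existential.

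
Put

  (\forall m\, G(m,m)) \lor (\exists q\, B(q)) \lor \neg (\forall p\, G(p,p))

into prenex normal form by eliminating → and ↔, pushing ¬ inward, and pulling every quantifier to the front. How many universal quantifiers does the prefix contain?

Drive negations inward (¬∀x A ≡ ∃x ¬A, ¬∃x A ≡ ∀x ¬A, De Morgan for ∧/∨):
  (\forall m\, G(m,m)) \lor (\exists q\, B(q)) \lor (\exists p\, \neg G(p,p))
All bound variables are already distinct, so no renaming is needed.
Finally move all quantifiers to the prefix:
  \forall m\, \exists q\, \exists p\, (G(m,m) \lor B(q) \lor \neg G(p,p))
The prefix is \forall m \exists q \exists p: 1 universal, 2 existential.

1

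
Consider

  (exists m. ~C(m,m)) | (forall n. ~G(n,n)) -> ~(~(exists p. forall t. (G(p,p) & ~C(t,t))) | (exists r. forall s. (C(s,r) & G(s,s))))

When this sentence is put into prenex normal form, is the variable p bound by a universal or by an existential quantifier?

existential

First replace A → B with ¬A ∨ B.
  ~((exists m. ~C(m,m)) | (forall n. ~G(n,n))) | ~(~(exists p. forall t. (G(p,p) & ~C(t,t))) | (exists r. forall s. (C(s,r) & G(s,s))))
Push ¬ through the quantifiers and connectives to reach negation normal form:
  (forall m. C(m,m)) & (exists n. G(n,n)) | (exists p. forall t. (G(p,p) & ~C(t,t))) & (forall r. exists s. (~C(s,r) | ~G(s,s)))
All bound variables are already distinct, so no renaming is needed.
Extract every quantifier outward, since the variables are now distinct and don't occur free across branches:
  forall m. exists n. exists p. forall t. forall r. exists s. (C(m,m) & G(n,n) | G(p,p) & ~C(t,t) & (~C(s,r) | ~G(s,s)))
The quantifier exists p sits under an even number of negations (counting the antecedent side of each →), so it remains existential.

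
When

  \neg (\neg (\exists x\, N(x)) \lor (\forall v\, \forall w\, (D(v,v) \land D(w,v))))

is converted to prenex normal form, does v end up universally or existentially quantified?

existential

Push ¬ through the quantifiers and connectives to reach negation normal form:
  (\exists x\, N(x)) \land (\exists v\, \exists w\, (\neg D(v,v) \lor \neg D(w,v)))
Pull the quantifiers to the front (each side's bound variable is not free in the other side):
  \exists x\, \exists v\, \exists w\, (N(x) \land (\neg D(v,v) \lor \neg D(w,v)))
The quantifier \forall v sits under an odd number of negations, so it flips to \exists v.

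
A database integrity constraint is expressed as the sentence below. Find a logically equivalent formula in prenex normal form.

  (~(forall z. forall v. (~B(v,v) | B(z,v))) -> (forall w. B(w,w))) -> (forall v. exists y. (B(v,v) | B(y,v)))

exists z. exists v. exists w. forall y1. exists y. (B(v,v) & ~B(z,v) & ~B(w,w) | B(y1,y1) | B(y,y1))

First replace A → B with ¬A ∨ B.
  ~(~~(forall z. forall v. (~B(v,v) | B(z,v))) | (forall w. B(w,w))) | (forall v. exists y. (B(v,v) | B(y,v)))
Move each ¬ inward, flipping quantifiers it crosses:
  (exists z. exists v. (B(v,v) & ~B(z,v))) & (exists w. ~B(w,w)) | (forall v. exists y. (B(v,v) | B(y,v)))
Give each quantifier a distinct variable: v↦y1.
  (exists z. exists v. (B(v,v) & ~B(z,v))) & (exists w. ~B(w,w)) | (forall y1. exists y. (B(y1,y1) | B(y,y1)))
Extract every quantifier outward, since the variables are now distinct and don't occur free across branches:
  exists z. exists v. exists w. forall y1. exists y. (B(v,v) & ~B(z,v) & ~B(w,w) | B(y1,y1) | B(y,y1))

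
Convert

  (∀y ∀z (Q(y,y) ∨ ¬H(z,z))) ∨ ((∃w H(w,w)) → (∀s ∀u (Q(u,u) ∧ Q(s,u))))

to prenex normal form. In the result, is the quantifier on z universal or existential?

First replace A → B with ¬A ∨ B.
  (∀y ∀z (Q(y,y) ∨ ¬H(z,z))) ∨ ¬(∃w H(w,w)) ∨ (∀s ∀u (Q(u,u) ∧ Q(s,u)))
Push ¬ through the quantifiers and connectives to reach negation normal form:
  (∀y ∀z (Q(y,y) ∨ ¬H(z,z))) ∨ (∀w ¬H(w,w)) ∨ (∀s ∀u (Q(u,u) ∧ Q(s,u)))
Pull the quantifiers to the front (each side's bound variable is not free in the other side):
  ∀y ∀z ∀w ∀s ∀u (Q(y,y) ∨ ¬H(z,z) ∨ ¬H(w,w) ∨ Q(u,u) ∧ Q(s,u))
The quantifier ∀z sits under an even number of negations (counting the antecedent side of each →), so it remains universal.

universal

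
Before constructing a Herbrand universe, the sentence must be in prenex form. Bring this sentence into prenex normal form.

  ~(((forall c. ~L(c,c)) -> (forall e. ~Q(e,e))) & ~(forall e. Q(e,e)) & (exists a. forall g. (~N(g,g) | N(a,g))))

First replace A → B with ¬A ∨ B.
  ~((~(forall c. ~L(c,c)) | (forall e. ~Q(e,e))) & ~(forall e. Q(e,e)) & (exists a. forall g. (~N(g,g) | N(a,g))))
Move each ¬ inward, flipping quantifiers it crosses:
  (forall c. ~L(c,c)) & (exists e. Q(e,e)) | (forall e. Q(e,e)) | (forall a. exists g. (N(g,g) & ~N(a,g)))
Rename bound variables to avoid capture: e↦v1.
  (forall c. ~L(c,c)) & (exists e. Q(e,e)) | (forall v1. Q(v1,v1)) | (forall a. exists g. (N(g,g) & ~N(a,g)))
Pull the quantifiers to the front (each side's bound variable is not free in the other side):
  forall c. exists e. forall v1. forall a. exists g. (~L(c,c) & Q(e,e) | Q(v1,v1) | N(g,g) & ~N(a,g))

forall c. exists e. forall v1. forall a. exists g. (~L(c,c) & Q(e,e) | Q(v1,v1) | N(g,g) & ~N(a,g))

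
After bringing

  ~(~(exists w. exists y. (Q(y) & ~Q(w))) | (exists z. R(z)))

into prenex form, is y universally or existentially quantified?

existential

Drive negations inward (¬∀x A ≡ ∃x ¬A, ¬∃x A ≡ ∀x ¬A, De Morgan for ∧/∨):
  (exists w. exists y. (Q(y) & ~Q(w))) & (forall z. ~R(z))
All bound variables are already distinct, so no renaming is needed.
Finally move all quantifiers to the prefix:
  exists w. exists y. forall z. (Q(y) & ~Q(w) & ~R(z))
The quantifier exists y sits under an even number of negations, so it remains existential.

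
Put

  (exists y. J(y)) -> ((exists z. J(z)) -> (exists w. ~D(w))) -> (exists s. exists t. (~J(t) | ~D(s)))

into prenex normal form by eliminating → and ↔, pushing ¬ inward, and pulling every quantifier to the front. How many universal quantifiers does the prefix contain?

2

Rewrite implications/biconditionals: A → B as ¬A ∨ B.
  ~(exists y. J(y)) | ~(~(exists z. J(z)) | (exists w. ~D(w))) | (exists s. exists t. (~J(t) | ~D(s)))
Push ¬ through the quantifiers and connectives to reach negation normal form:
  (forall y. ~J(y)) | (exists z. J(z)) & (forall w. D(w)) | (exists s. exists t. (~J(t) | ~D(s)))
Pull the quantifiers to the front (each side's bound variable is not free in the other side):
  forall y. exists z. forall w. exists s. exists t. (~J(y) | J(z) & D(w) | ~J(t) | ~D(s))
The prefix is forall y exists z forall w exists s exists t: 2 universal, 3 existential.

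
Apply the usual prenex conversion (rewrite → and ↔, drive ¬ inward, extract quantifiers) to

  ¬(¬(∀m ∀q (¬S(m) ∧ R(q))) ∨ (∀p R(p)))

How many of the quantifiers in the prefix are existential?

1

Move each ¬ inward, flipping quantifiers it crosses:
  (∀m ∀q (¬S(m) ∧ R(q))) ∧ (∃p ¬R(p))
Finally move all quantifiers to the prefix:
  ∀m ∀q ∃p (¬S(m) ∧ R(q) ∧ ¬R(p))
The prefix is ∀m ∀q ∃p: 2 universal, 1 existential.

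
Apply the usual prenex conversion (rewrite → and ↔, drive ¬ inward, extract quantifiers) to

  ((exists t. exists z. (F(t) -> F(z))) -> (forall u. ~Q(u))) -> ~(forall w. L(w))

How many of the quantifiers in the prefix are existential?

4

First replace A → B with ¬A ∨ B.
  ~(~(exists t. exists z. (~F(t) | F(z))) | (forall u. ~Q(u))) | ~(forall w. L(w))
Drive negations inward (¬∀x A ≡ ∃x ¬A, ¬∃x A ≡ ∀x ¬A, De Morgan for ∧/∨):
  (exists t. exists z. (~F(t) | F(z))) & (exists u. Q(u)) | (exists w. ~L(w))
Pull the quantifiers to the front (each side's bound variable is not free in the other side):
  exists t. exists z. exists u. exists w. ((~F(t) | F(z)) & Q(u) | ~L(w))
The prefix is exists t exists z exists u exists w: 0 universal, 4 existential.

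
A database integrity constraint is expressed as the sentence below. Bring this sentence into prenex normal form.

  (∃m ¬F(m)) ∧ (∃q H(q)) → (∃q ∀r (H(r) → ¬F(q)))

∀m ∀q ∃v ∀r (F(m) ∨ ¬H(q) ∨ ¬H(r) ∨ ¬F(v))

First replace A → B with ¬A ∨ B.
  ¬((∃m ¬F(m)) ∧ (∃q H(q))) ∨ (∃q ∀r (¬H(r) ∨ ¬F(q)))
Move each ¬ inward, flipping quantifiers it crosses:
  (∀m F(m)) ∨ (∀q ¬H(q)) ∨ (∃q ∀r (¬H(r) ∨ ¬F(q)))
Standardize variables apart so no two quantifiers bind the same name: q↦v.
  (∀m F(m)) ∨ (∀q ¬H(q)) ∨ (∃v ∀r (¬H(r) ∨ ¬F(v)))
Extract every quantifier outward, since the variables are now distinct and don't occur free across branches:
  ∀m ∀q ∃v ∀r (F(m) ∨ ¬H(q) ∨ ¬H(r) ∨ ¬F(v))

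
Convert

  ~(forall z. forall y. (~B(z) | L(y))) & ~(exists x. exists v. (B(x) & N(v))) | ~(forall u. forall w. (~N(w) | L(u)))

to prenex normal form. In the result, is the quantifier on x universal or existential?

universal

Drive negations inward (¬∀x A ≡ ∃x ¬A, ¬∃x A ≡ ∀x ¬A, De Morgan for ∧/∨):
  (exists z. exists y. (B(z) & ~L(y))) & (forall x. forall v. (~B(x) | ~N(v))) | (exists u. exists w. (N(w) & ~L(u)))
All bound variables are already distinct, so no renaming is needed.
Pull the quantifiers to the front (each side's bound variable is not free in the other side):
  exists z. exists y. forall x. forall v. exists u. exists w. (B(z) & ~L(y) & (~B(x) | ~N(v)) | N(w) & ~L(u))
The quantifier exists x sits under an odd number of negations, so it flips to forall x.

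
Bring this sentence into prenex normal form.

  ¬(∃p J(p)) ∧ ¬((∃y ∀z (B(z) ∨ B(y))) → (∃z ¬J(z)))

∀p ∃y ∀z ∀b (¬J(p) ∧ (B(z) ∨ B(y)) ∧ J(b))

Eliminate → and ↔ using ¬ and ∨.
  ¬(∃p J(p)) ∧ ¬(¬(∃y ∀z (B(z) ∨ B(y))) ∨ (∃z ¬J(z)))
Move each ¬ inward, flipping quantifiers it crosses:
  (∀p ¬J(p)) ∧ (∃y ∀z (B(z) ∨ B(y))) ∧ (∀z J(z))
Give each quantifier a distinct variable: z↦b.
  (∀p ¬J(p)) ∧ (∃y ∀z (B(z) ∨ B(y))) ∧ (∀b J(b))
Finally move all quantifiers to the prefix:
  ∀p ∃y ∀z ∀b (¬J(p) ∧ (B(z) ∨ B(y)) ∧ J(b))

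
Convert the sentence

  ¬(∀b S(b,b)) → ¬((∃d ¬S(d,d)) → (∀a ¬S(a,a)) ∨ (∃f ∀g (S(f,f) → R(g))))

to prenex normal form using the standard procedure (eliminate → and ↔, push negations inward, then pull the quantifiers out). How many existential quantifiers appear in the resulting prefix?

First replace A → B with ¬A ∨ B.
  ¬¬(∀b S(b,b)) ∨ ¬(¬(∃d ¬S(d,d)) ∨ (∀a ¬S(a,a)) ∨ (∃f ∀g (¬S(f,f) ∨ R(g))))
Drive negations inward (¬∀x A ≡ ∃x ¬A, ¬∃x A ≡ ∀x ¬A, De Morgan for ∧/∨):
  (∀b S(b,b)) ∨ (∃d ¬S(d,d)) ∧ (∃a S(a,a)) ∧ (∀f ∃g (S(f,f) ∧ ¬R(g)))
Extract every quantifier outward, since the variables are now distinct and don't occur free across branches:
  ∀b ∃d ∃a ∀f ∃g (S(b,b) ∨ ¬S(d,d) ∧ S(a,a) ∧ S(f,f) ∧ ¬R(g))
The prefix is ∀b ∃d ∃a ∀f ∃g: 2 universal, 3 existential.

3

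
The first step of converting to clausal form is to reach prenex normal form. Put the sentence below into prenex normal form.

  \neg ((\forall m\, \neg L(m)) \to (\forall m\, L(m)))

Eliminate → and ↔ using ¬ and ∨.
  \neg (\neg (\forall m\, \neg L(m)) \lor (\forall m\, L(m)))
Move each ¬ inward, flipping quantifiers it crosses:
  (\forall m\, \neg L(m)) \land (\exists m\, \neg L(m))
Give each quantifier a distinct variable: m↦a.
  (\forall m\, \neg L(m)) \land (\exists a\, \neg L(a))
Finally move all quantifiers to the prefix:
  \forall m\, \exists a\, (\neg L(m) \land \neg L(a))

\forall m\, \exists a\, (\neg L(m) \land \neg L(a))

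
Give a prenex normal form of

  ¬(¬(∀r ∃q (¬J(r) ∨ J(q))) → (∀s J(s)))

Rewrite implications/biconditionals: A → B as ¬A ∨ B.
  ¬(¬¬(∀r ∃q (¬J(r) ∨ J(q))) ∨ (∀s J(s)))
Drive negations inward (¬∀x A ≡ ∃x ¬A, ¬∃x A ≡ ∀x ¬A, De Morgan for ∧/∨):
  (∃r ∀q (J(r) ∧ ¬J(q))) ∧ (∃s ¬J(s))
Finally move all quantifiers to the prefix:
  ∃r ∀q ∃s (J(r) ∧ ¬J(q) ∧ ¬J(s))

∃r ∀q ∃s (J(r) ∧ ¬J(q) ∧ ¬J(s))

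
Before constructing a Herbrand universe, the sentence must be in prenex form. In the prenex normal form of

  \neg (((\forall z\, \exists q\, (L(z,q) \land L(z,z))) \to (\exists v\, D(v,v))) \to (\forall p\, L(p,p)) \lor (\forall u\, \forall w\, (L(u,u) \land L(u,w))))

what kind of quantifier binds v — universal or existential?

existential

Rewrite implications/biconditionals: A → B as ¬A ∨ B.
  \neg (\neg (\neg (\forall z\, \exists q\, (L(z,q) \land L(z,z))) \lor (\exists v\, D(v,v))) \lor (\forall p\, L(p,p)) \lor (\forall u\, \forall w\, (L(u,u) \land L(u,w))))
Move each ¬ inward, flipping quantifiers it crosses:
  ((\exists z\, \forall q\, (\neg L(z,q) \lor \neg L(z,z))) \lor (\exists v\, D(v,v))) \land (\exists p\, \neg L(p,p)) \land (\exists u\, \exists w\, (\neg L(u,u) \lor \neg L(u,w)))
All bound variables are already distinct, so no renaming is needed.
Finally move all quantifiers to the prefix:
  \exists z\, \forall q\, \exists v\, \exists p\, \exists u\, \exists w\, ((\neg L(z,q) \lor \neg L(z,z) \lor D(v,v)) \land \neg L(p,p) \land (\neg L(u,u) \lor \neg L(u,w)))
The quantifier \exists v sits under an even number of negations (counting the antecedent side of each →), so it remains existential.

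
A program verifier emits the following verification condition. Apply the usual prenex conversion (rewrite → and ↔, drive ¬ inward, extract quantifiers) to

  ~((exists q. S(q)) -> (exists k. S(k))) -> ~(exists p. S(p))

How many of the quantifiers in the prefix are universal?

2

Eliminate → and ↔ using ¬ and ∨.
  ~~(~(exists q. S(q)) | (exists k. S(k))) | ~(exists p. S(p))
Drive negations inward (¬∀x A ≡ ∃x ¬A, ¬∃x A ≡ ∀x ¬A, De Morgan for ∧/∨):
  (forall q. ~S(q)) | (exists k. S(k)) | (forall p. ~S(p))
All bound variables are already distinct, so no renaming is needed.
Extract every quantifier outward, since the variables are now distinct and don't occur free across branches:
  forall q. exists k. forall p. (~S(q) | S(k) | ~S(p))
The prefix is forall q exists k forall p: 2 universal, 1 existential.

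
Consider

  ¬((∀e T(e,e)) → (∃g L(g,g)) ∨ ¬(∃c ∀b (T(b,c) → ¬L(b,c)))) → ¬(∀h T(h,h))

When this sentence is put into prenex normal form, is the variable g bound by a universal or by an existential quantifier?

existential

First replace A → B with ¬A ∨ B.
  ¬¬(¬(∀e T(e,e)) ∨ (∃g L(g,g)) ∨ ¬(∃c ∀b (¬T(b,c) ∨ ¬L(b,c)))) ∨ ¬(∀h T(h,h))
Push ¬ through the quantifiers and connectives to reach negation normal form:
  (∃e ¬T(e,e)) ∨ (∃g L(g,g)) ∨ (∀c ∃b (T(b,c) ∧ L(b,c))) ∨ (∃h ¬T(h,h))
All bound variables are already distinct, so no renaming is needed.
Pull the quantifiers to the front (each side's bound variable is not free in the other side):
  ∃e ∃g ∀c ∃b ∃h (¬T(e,e) ∨ L(g,g) ∨ T(b,c) ∧ L(b,c) ∨ ¬T(h,h))
The quantifier ∃g sits under an even number of negations (counting the antecedent side of each →), so it remains existential.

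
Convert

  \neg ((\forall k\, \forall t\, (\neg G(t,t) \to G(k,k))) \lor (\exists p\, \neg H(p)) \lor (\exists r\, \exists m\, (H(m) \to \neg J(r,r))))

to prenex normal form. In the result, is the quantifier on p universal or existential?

Rewrite implications/biconditionals: A → B as ¬A ∨ B.
  \neg ((\forall k\, \forall t\, (\neg \neg G(t,t) \lor G(k,k))) \lor (\exists p\, \neg H(p)) \lor (\exists r\, \exists m\, (\neg H(m) \lor \neg J(r,r))))
Push ¬ through the quantifiers and connectives to reach negation normal form:
  (\exists k\, \exists t\, (\neg G(t,t) \land \neg G(k,k))) \land (\forall p\, H(p)) \land (\forall r\, \forall m\, (H(m) \land J(r,r)))
All bound variables are already distinct, so no renaming is needed.
Finally move all quantifiers to the prefix:
  \exists k\, \exists t\, \forall p\, \forall r\, \forall m\, (\neg G(t,t) \land \neg G(k,k) \land H(p) \land H(m) \land J(r,r))
The quantifier \exists p sits under an odd number of negations (counting the antecedent side of each →), so it flips to \forall p.

universal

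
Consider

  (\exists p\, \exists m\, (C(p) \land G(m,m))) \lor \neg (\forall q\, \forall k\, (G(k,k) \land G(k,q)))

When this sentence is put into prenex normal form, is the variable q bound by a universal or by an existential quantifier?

Drive negations inward (¬∀x A ≡ ∃x ¬A, ¬∃x A ≡ ∀x ¬A, De Morgan for ∧/∨):
  (\exists p\, \exists m\, (C(p) \land G(m,m))) \lor (\exists q\, \exists k\, (\neg G(k,k) \lor \neg G(k,q)))
All bound variables are already distinct, so no renaming is needed.
Finally move all quantifiers to the prefix:
  \exists p\, \exists m\, \exists q\, \exists k\, (C(p) \land G(m,m) \lor \neg G(k,k) \lor \neg G(k,q))
The quantifier \forall q sits under an odd number of negations, so it flips to \exists q.

existential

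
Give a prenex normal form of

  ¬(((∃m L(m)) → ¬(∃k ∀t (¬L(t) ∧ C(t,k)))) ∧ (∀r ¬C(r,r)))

∃m ∃k ∀t ∃r (L(m) ∧ ¬L(t) ∧ C(t,k) ∨ C(r,r))

Rewrite implications/biconditionals: A → B as ¬A ∨ B.
  ¬((¬(∃m L(m)) ∨ ¬(∃k ∀t (¬L(t) ∧ C(t,k)))) ∧ (∀r ¬C(r,r)))
Drive negations inward (¬∀x A ≡ ∃x ¬A, ¬∃x A ≡ ∀x ¬A, De Morgan for ∧/∨):
  (∃m L(m)) ∧ (∃k ∀t (¬L(t) ∧ C(t,k))) ∨ (∃r C(r,r))
All bound variables are already distinct, so no renaming is needed.
Pull the quantifiers to the front (each side's bound variable is not free in the other side):
  ∃m ∃k ∀t ∃r (L(m) ∧ ¬L(t) ∧ C(t,k) ∨ C(r,r))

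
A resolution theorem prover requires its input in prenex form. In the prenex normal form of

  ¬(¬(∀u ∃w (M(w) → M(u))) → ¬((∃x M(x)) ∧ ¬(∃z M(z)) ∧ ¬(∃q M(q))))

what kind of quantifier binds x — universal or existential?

existential

Eliminate → and ↔ using ¬ and ∨.
  ¬(¬¬(∀u ∃w (¬M(w) ∨ M(u))) ∨ ¬((∃x M(x)) ∧ ¬(∃z M(z)) ∧ ¬(∃q M(q))))
Drive negations inward (¬∀x A ≡ ∃x ¬A, ¬∃x A ≡ ∀x ¬A, De Morgan for ∧/∨):
  (∃u ∀w (M(w) ∧ ¬M(u))) ∧ (∃x M(x)) ∧ (∀z ¬M(z)) ∧ (∀q ¬M(q))
All bound variables are already distinct, so no renaming is needed.
Finally move all quantifiers to the prefix:
  ∃u ∀w ∃x ∀z ∀q (M(w) ∧ ¬M(u) ∧ M(x) ∧ ¬M(z) ∧ ¬M(q))
The quantifier ∃x sits under an even number of negations (counting the antecedent side of each →), so it remains existential.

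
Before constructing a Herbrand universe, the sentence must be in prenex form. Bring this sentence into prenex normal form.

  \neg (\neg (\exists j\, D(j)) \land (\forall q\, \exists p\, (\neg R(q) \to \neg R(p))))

\exists j\, \exists q\, \forall p\, (D(j) \lor \neg R(q) \land R(p))

First replace A → B with ¬A ∨ B.
  \neg (\neg (\exists j\, D(j)) \land (\forall q\, \exists p\, (\neg \neg R(q) \lor \neg R(p))))
Push ¬ through the quantifiers and connectives to reach negation normal form:
  (\exists j\, D(j)) \lor (\exists q\, \forall p\, (\neg R(q) \land R(p)))
Pull the quantifiers to the front (each side's bound variable is not free in the other side):
  \exists j\, \exists q\, \forall p\, (D(j) \lor \neg R(q) \land R(p))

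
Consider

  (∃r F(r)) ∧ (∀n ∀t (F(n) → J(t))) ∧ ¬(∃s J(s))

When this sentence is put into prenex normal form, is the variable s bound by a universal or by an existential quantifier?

universal

Eliminate → and ↔ using ¬ and ∨.
  (∃r F(r)) ∧ (∀n ∀t (¬F(n) ∨ J(t))) ∧ ¬(∃s J(s))
Push ¬ through the quantifiers and connectives to reach negation normal form:
  (∃r F(r)) ∧ (∀n ∀t (¬F(n) ∨ J(t))) ∧ (∀s ¬J(s))
All bound variables are already distinct, so no renaming is needed.
Extract every quantifier outward, since the variables are now distinct and don't occur free across branches:
  ∃r ∀n ∀t ∀s (F(r) ∧ (¬F(n) ∨ J(t)) ∧ ¬J(s))
The quantifier ∃s sits under an odd number of negations (counting the antecedent side of each →), so it flips to ∀s.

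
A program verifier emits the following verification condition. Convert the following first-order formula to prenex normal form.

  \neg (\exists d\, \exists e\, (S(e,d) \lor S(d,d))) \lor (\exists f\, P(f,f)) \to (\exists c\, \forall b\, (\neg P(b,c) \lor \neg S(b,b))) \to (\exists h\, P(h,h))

\exists d\, \exists e\, \forall f\, \forall c\, \exists b\, \exists h\, ((S(e,d) \lor S(d,d)) \land \neg P(f,f) \lor P(b,c) \land S(b,b) \lor P(h,h))

First replace A → B with ¬A ∨ B.
  \neg (\neg (\exists d\, \exists e\, (S(e,d) \lor S(d,d))) \lor (\exists f\, P(f,f))) \lor \neg (\exists c\, \forall b\, (\neg P(b,c) \lor \neg S(b,b))) \lor (\exists h\, P(h,h))
Push ¬ through the quantifiers and connectives to reach negation normal form:
  (\exists d\, \exists e\, (S(e,d) \lor S(d,d))) \land (\forall f\, \neg P(f,f)) \lor (\forall c\, \exists b\, (P(b,c) \land S(b,b))) \lor (\exists h\, P(h,h))
Pull the quantifiers to the front (each side's bound variable is not free in the other side):
  \exists d\, \exists e\, \forall f\, \forall c\, \exists b\, \exists h\, ((S(e,d) \lor S(d,d)) \land \neg P(f,f) \lor P(b,c) \land S(b,b) \lor P(h,h))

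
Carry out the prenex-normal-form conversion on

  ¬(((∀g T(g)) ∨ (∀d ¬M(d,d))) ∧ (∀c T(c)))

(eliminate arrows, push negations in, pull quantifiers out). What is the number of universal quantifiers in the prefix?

Drive negations inward (¬∀x A ≡ ∃x ¬A, ¬∃x A ≡ ∀x ¬A, De Morgan for ∧/∨):
  (∃g ¬T(g)) ∧ (∃d M(d,d)) ∨ (∃c ¬T(c))
All bound variables are already distinct, so no renaming is needed.
Extract every quantifier outward, since the variables are now distinct and don't occur free across branches:
  ∃g ∃d ∃c (¬T(g) ∧ M(d,d) ∨ ¬T(c))
The prefix is ∃g ∃d ∃c: 0 universal, 3 existential.

0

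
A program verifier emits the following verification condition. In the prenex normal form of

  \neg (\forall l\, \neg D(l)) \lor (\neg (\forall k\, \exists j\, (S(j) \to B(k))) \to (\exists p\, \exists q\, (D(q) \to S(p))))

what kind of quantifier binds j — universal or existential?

existential

First replace A → B with ¬A ∨ B.
  \neg (\forall l\, \neg D(l)) \lor \neg \neg (\forall k\, \exists j\, (\neg S(j) \lor B(k))) \lor (\exists p\, \exists q\, (\neg D(q) \lor S(p)))
Drive negations inward (¬∀x A ≡ ∃x ¬A, ¬∃x A ≡ ∀x ¬A, De Morgan for ∧/∨):
  (\exists l\, D(l)) \lor (\forall k\, \exists j\, (\neg S(j) \lor B(k))) \lor (\exists p\, \exists q\, (\neg D(q) \lor S(p)))
All bound variables are already distinct, so no renaming is needed.
Pull the quantifiers to the front (each side's bound variable is not free in the other side):
  \exists l\, \forall k\, \exists j\, \exists p\, \exists q\, (D(l) \lor \neg S(j) \lor B(k) \lor \neg D(q) \lor S(p))
The quantifier \exists j sits under an even number of negations (counting the antecedent side of each →), so it remains existential.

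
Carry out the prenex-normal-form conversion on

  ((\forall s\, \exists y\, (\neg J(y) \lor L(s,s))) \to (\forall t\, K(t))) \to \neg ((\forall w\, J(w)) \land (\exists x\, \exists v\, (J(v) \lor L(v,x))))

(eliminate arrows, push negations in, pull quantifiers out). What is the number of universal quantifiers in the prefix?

3

Eliminate → and ↔ using ¬ and ∨.
  \neg (\neg (\forall s\, \exists y\, (\neg J(y) \lor L(s,s))) \lor (\forall t\, K(t))) \lor \neg ((\forall w\, J(w)) \land (\exists x\, \exists v\, (J(v) \lor L(v,x))))
Drive negations inward (¬∀x A ≡ ∃x ¬A, ¬∃x A ≡ ∀x ¬A, De Morgan for ∧/∨):
  (\forall s\, \exists y\, (\neg J(y) \lor L(s,s))) \land (\exists t\, \neg K(t)) \lor (\exists w\, \neg J(w)) \lor (\forall x\, \forall v\, (\neg J(v) \land \neg L(v,x)))
All bound variables are already distinct, so no renaming is needed.
Finally move all quantifiers to the prefix:
  \forall s\, \exists y\, \exists t\, \exists w\, \forall x\, \forall v\, ((\neg J(y) \lor L(s,s)) \land \neg K(t) \lor \neg J(w) \lor \neg J(v) \land \neg L(v,x))
The prefix is \forall s \exists y \exists t \exists w \forall x \forall v: 3 universal, 3 existential.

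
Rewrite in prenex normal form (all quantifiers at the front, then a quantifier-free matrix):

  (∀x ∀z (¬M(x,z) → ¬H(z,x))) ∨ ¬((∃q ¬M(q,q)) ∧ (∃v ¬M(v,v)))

Eliminate → and ↔ using ¬ and ∨.
  (∀x ∀z (¬¬M(x,z) ∨ ¬H(z,x))) ∨ ¬((∃q ¬M(q,q)) ∧ (∃v ¬M(v,v)))
Drive negations inward (¬∀x A ≡ ∃x ¬A, ¬∃x A ≡ ∀x ¬A, De Morgan for ∧/∨):
  (∀x ∀z (M(x,z) ∨ ¬H(z,x))) ∨ (∀q M(q,q)) ∨ (∀v M(v,v))
All bound variables are already distinct, so no renaming is needed.
Finally move all quantifiers to the prefix:
  ∀x ∀z ∀q ∀v (M(x,z) ∨ ¬H(z,x) ∨ M(q,q) ∨ M(v,v))

∀x ∀z ∀q ∀v (M(x,z) ∨ ¬H(z,x) ∨ M(q,q) ∨ M(v,v))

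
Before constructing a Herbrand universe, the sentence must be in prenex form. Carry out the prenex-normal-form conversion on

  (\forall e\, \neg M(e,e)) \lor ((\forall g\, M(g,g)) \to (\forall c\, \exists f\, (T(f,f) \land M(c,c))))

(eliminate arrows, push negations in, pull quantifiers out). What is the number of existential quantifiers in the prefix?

2

Eliminate → and ↔ using ¬ and ∨.
  (\forall e\, \neg M(e,e)) \lor \neg (\forall g\, M(g,g)) \lor (\forall c\, \exists f\, (T(f,f) \land M(c,c)))
Drive negations inward (¬∀x A ≡ ∃x ¬A, ¬∃x A ≡ ∀x ¬A, De Morgan for ∧/∨):
  (\forall e\, \neg M(e,e)) \lor (\exists g\, \neg M(g,g)) \lor (\forall c\, \exists f\, (T(f,f) \land M(c,c)))
All bound variables are already distinct, so no renaming is needed.
Finally move all quantifiers to the prefix:
  \forall e\, \exists g\, \forall c\, \exists f\, (\neg M(e,e) \lor \neg M(g,g) \lor T(f,f) \land M(c,c))
The prefix is \forall e \exists g \forall c \exists f: 2 universal, 2 existential.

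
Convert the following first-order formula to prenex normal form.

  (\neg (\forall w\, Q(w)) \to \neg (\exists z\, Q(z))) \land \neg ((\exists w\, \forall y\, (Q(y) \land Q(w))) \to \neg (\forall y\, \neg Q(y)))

Eliminate → and ↔ using ¬ and ∨.
  (\neg \neg (\forall w\, Q(w)) \lor \neg (\exists z\, Q(z))) \land \neg (\neg (\exists w\, \forall y\, (Q(y) \land Q(w))) \lor \neg (\forall y\, \neg Q(y)))
Drive negations inward (¬∀x A ≡ ∃x ¬A, ¬∃x A ≡ ∀x ¬A, De Morgan for ∧/∨):
  ((\forall w\, Q(w)) \lor (\forall z\, \neg Q(z))) \land (\exists w\, \forall y\, (Q(y) \land Q(w))) \land (\forall y\, \neg Q(y))
Give each quantifier a distinct variable: w↦u, y↦x.
  ((\forall w\, Q(w)) \lor (\forall z\, \neg Q(z))) \land (\exists u\, \forall y\, (Q(y) \land Q(u))) \land (\forall x\, \neg Q(x))
Finally move all quantifiers to the prefix:
  \forall w\, \forall z\, \exists u\, \forall y\, \forall x\, ((Q(w) \lor \neg Q(z)) \land Q(y) \land Q(u) \land \neg Q(x))

\forall w\, \forall z\, \exists u\, \forall y\, \forall x\, ((Q(w) \lor \neg Q(z)) \land Q(y) \land Q(u) \land \neg Q(x))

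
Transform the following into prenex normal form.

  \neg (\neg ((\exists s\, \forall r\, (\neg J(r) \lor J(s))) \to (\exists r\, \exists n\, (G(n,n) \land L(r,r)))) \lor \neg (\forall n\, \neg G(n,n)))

Eliminate → and ↔ using ¬ and ∨.
  \neg (\neg (\neg (\exists s\, \forall r\, (\neg J(r) \lor J(s))) \lor (\exists r\, \exists n\, (G(n,n) \land L(r,r)))) \lor \neg (\forall n\, \neg G(n,n)))
Push ¬ through the quantifiers and connectives to reach negation normal form:
  ((\forall s\, \exists r\, (J(r) \land \neg J(s))) \lor (\exists r\, \exists n\, (G(n,n) \land L(r,r)))) \land (\forall n\, \neg G(n,n))
Standardize variables apart so no two quantifiers bind the same name: r↦y, n↦w1.
  ((\forall s\, \exists r\, (J(r) \land \neg J(s))) \lor (\exists y\, \exists n\, (G(n,n) \land L(y,y)))) \land (\forall w1\, \neg G(w1,w1))
Extract every quantifier outward, since the variables are now distinct and don't occur free across branches:
  \forall s\, \exists r\, \exists y\, \exists n\, \forall w1\, ((J(r) \land \neg J(s) \lor G(n,n) \land L(y,y)) \land \neg G(w1,w1))

\forall s\, \exists r\, \exists y\, \exists n\, \forall w1\, ((J(r) \land \neg J(s) \lor G(n,n) \land L(y,y)) \land \neg G(w1,w1))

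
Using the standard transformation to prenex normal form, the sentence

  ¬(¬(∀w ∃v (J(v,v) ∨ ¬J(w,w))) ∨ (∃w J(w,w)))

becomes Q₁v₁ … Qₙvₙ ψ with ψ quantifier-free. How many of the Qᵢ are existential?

1

Push ¬ through the quantifiers and connectives to reach negation normal form:
  (∀w ∃v (J(v,v) ∨ ¬J(w,w))) ∧ (∀w ¬J(w,w))
Give each quantifier a distinct variable: w↦s.
  (∀w ∃v (J(v,v) ∨ ¬J(w,w))) ∧ (∀s ¬J(s,s))
Pull the quantifiers to the front (each side's bound variable is not free in the other side):
  ∀w ∃v ∀s ((J(v,v) ∨ ¬J(w,w)) ∧ ¬J(s,s))
The prefix is ∀w ∃v ∀s: 2 universal, 1 existential.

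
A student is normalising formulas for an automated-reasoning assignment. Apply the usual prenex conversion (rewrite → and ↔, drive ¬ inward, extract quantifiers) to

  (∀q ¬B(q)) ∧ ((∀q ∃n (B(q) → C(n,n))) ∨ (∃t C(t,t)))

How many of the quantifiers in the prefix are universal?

Rewrite implications/biconditionals: A → B as ¬A ∨ B.
  (∀q ¬B(q)) ∧ ((∀q ∃n (¬B(q) ∨ C(n,n))) ∨ (∃t C(t,t)))
Standardize variables apart so no two quantifiers bind the same name: q↦y.
  (∀q ¬B(q)) ∧ ((∀y ∃n (¬B(y) ∨ C(n,n))) ∨ (∃t C(t,t)))
Finally move all quantifiers to the prefix:
  ∀q ∀y ∃n ∃t (¬B(q) ∧ (¬B(y) ∨ C(n,n) ∨ C(t,t)))
The prefix is ∀q ∀y ∃n ∃t: 2 universal, 2 existential.

2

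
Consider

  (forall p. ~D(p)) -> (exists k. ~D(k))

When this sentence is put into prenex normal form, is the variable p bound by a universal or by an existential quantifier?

existential

Rewrite implications/biconditionals: A → B as ¬A ∨ B.
  ~(forall p. ~D(p)) | (exists k. ~D(k))
Drive negations inward (¬∀x A ≡ ∃x ¬A, ¬∃x A ≡ ∀x ¬A, De Morgan for ∧/∨):
  (exists p. D(p)) | (exists k. ~D(k))
All bound variables are already distinct, so no renaming is needed.
Pull the quantifiers to the front (each side's bound variable is not free in the other side):
  exists p. exists k. (D(p) | ~D(k))
The quantifier forall p sits under an odd number of negations (counting the antecedent side of each →), so it flips to exists p.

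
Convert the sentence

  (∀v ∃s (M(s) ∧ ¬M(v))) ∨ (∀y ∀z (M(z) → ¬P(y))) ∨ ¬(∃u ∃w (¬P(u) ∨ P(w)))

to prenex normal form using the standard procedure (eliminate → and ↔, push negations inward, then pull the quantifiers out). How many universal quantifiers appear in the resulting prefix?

5

First replace A → B with ¬A ∨ B.
  (∀v ∃s (M(s) ∧ ¬M(v))) ∨ (∀y ∀z (¬M(z) ∨ ¬P(y))) ∨ ¬(∃u ∃w (¬P(u) ∨ P(w)))
Push ¬ through the quantifiers and connectives to reach negation normal form:
  (∀v ∃s (M(s) ∧ ¬M(v))) ∨ (∀y ∀z (¬M(z) ∨ ¬P(y))) ∨ (∀u ∀w (P(u) ∧ ¬P(w)))
All bound variables are already distinct, so no renaming is needed.
Pull the quantifiers to the front (each side's bound variable is not free in the other side):
  ∀v ∃s ∀y ∀z ∀u ∀w (M(s) ∧ ¬M(v) ∨ ¬M(z) ∨ ¬P(y) ∨ P(u) ∧ ¬P(w))
The prefix is ∀v ∃s ∀y ∀z ∀u ∀w: 5 universal, 1 existential.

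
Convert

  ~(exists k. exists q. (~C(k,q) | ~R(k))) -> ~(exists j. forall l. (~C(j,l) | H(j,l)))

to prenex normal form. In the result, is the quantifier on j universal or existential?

First replace A → B with ¬A ∨ B.
  ~~(exists k. exists q. (~C(k,q) | ~R(k))) | ~(exists j. forall l. (~C(j,l) | H(j,l)))
Push ¬ through the quantifiers and connectives to reach negation normal form:
  (exists k. exists q. (~C(k,q) | ~R(k))) | (forall j. exists l. (C(j,l) & ~H(j,l)))
All bound variables are already distinct, so no renaming is needed.
Extract every quantifier outward, since the variables are now distinct and don't occur free across branches:
  exists k. exists q. forall j. exists l. (~C(k,q) | ~R(k) | C(j,l) & ~H(j,l))
The quantifier exists j sits under an odd number of negations (counting the antecedent side of each →), so it flips to forall j.

universal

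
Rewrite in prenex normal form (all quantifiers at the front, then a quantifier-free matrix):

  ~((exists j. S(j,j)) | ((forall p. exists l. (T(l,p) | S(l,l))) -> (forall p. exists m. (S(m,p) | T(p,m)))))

First replace A → B with ¬A ∨ B.
  ~((exists j. S(j,j)) | ~(forall p. exists l. (T(l,p) | S(l,l))) | (forall p. exists m. (S(m,p) | T(p,m))))
Drive negations inward (¬∀x A ≡ ∃x ¬A, ¬∃x A ≡ ∀x ¬A, De Morgan for ∧/∨):
  (forall j. ~S(j,j)) & (forall p. exists l. (T(l,p) | S(l,l))) & (exists p. forall m. (~S(m,p) & ~T(p,m)))
Standardize variables apart so no two quantifiers bind the same name: p↦a.
  (forall j. ~S(j,j)) & (forall p. exists l. (T(l,p) | S(l,l))) & (exists a. forall m. (~S(m,a) & ~T(a,m)))
Pull the quantifiers to the front (each side's bound variable is not free in the other side):
  forall j. forall p. exists l. exists a. forall m. (~S(j,j) & (T(l,p) | S(l,l)) & ~S(m,a) & ~T(a,m))

forall j. forall p. exists l. exists a. forall m. (~S(j,j) & (T(l,p) | S(l,l)) & ~S(m,a) & ~T(a,m))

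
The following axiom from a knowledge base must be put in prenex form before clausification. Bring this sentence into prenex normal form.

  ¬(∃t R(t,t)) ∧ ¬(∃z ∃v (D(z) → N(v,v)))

∀t ∀z ∀v (¬R(t,t) ∧ D(z) ∧ ¬N(v,v))

Eliminate → and ↔ using ¬ and ∨.
  ¬(∃t R(t,t)) ∧ ¬(∃z ∃v (¬D(z) ∨ N(v,v)))
Push ¬ through the quantifiers and connectives to reach negation normal form:
  (∀t ¬R(t,t)) ∧ (∀z ∀v (D(z) ∧ ¬N(v,v)))
All bound variables are already distinct, so no renaming is needed.
Extract every quantifier outward, since the variables are now distinct and don't occur free across branches:
  ∀t ∀z ∀v (¬R(t,t) ∧ D(z) ∧ ¬N(v,v))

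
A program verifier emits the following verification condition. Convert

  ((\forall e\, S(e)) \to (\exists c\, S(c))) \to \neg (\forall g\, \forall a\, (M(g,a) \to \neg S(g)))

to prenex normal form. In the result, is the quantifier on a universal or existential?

Eliminate → and ↔ using ¬ and ∨.
  \neg (\neg (\forall e\, S(e)) \lor (\exists c\, S(c))) \lor \neg (\forall g\, \forall a\, (\neg M(g,a) \lor \neg S(g)))
Push ¬ through the quantifiers and connectives to reach negation normal form:
  (\forall e\, S(e)) \land (\forall c\, \neg S(c)) \lor (\exists g\, \exists a\, (M(g,a) \land S(g)))
Extract every quantifier outward, since the variables are now distinct and don't occur free across branches:
  \forall e\, \forall c\, \exists g\, \exists a\, (S(e) \land \neg S(c) \lor M(g,a) \land S(g))
The quantifier \forall a sits under an odd number of negations (counting the antecedent side of each →), so it flips to \exists a.

existential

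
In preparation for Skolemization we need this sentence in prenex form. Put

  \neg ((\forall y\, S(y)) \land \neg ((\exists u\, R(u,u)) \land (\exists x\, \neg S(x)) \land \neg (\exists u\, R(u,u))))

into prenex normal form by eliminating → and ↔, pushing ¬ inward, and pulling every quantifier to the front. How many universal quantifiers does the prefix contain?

1

Push ¬ through the quantifiers and connectives to reach negation normal form:
  (\exists y\, \neg S(y)) \lor (\exists u\, R(u,u)) \land (\exists x\, \neg S(x)) \land (\forall u\, \neg R(u,u))
Rename bound variables to avoid capture: u↦w1.
  (\exists y\, \neg S(y)) \lor (\exists u\, R(u,u)) \land (\exists x\, \neg S(x)) \land (\forall w1\, \neg R(w1,w1))
Pull the quantifiers to the front (each side's bound variable is not free in the other side):
  \exists y\, \exists u\, \exists x\, \forall w1\, (\neg S(y) \lor R(u,u) \land \neg S(x) \land \neg R(w1,w1))
The prefix is \exists y \exists u \exists x \forall w1: 1 universal, 3 existential.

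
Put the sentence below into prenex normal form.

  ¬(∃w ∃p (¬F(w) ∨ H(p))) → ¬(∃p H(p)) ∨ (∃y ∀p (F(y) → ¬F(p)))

Eliminate → and ↔ using ¬ and ∨.
  ¬¬(∃w ∃p (¬F(w) ∨ H(p))) ∨ ¬(∃p H(p)) ∨ (∃y ∀p (¬F(y) ∨ ¬F(p)))
Move each ¬ inward, flipping quantifiers it crosses:
  (∃w ∃p (¬F(w) ∨ H(p))) ∨ (∀p ¬H(p)) ∨ (∃y ∀p (¬F(y) ∨ ¬F(p)))
Give each quantifier a distinct variable: p↦b, p↦u1.
  (∃w ∃p (¬F(w) ∨ H(p))) ∨ (∀b ¬H(b)) ∨ (∃y ∀u1 (¬F(y) ∨ ¬F(u1)))
Pull the quantifiers to the front (each side's bound variable is not free in the other side):
  ∃w ∃p ∀b ∃y ∀u1 (¬F(w) ∨ H(p) ∨ ¬H(b) ∨ ¬F(y) ∨ ¬F(u1))

∃w ∃p ∀b ∃y ∀u1 (¬F(w) ∨ H(p) ∨ ¬H(b) ∨ ¬F(y) ∨ ¬F(u1))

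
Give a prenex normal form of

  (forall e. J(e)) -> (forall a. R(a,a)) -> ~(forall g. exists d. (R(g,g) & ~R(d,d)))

Rewrite implications/biconditionals: A → B as ¬A ∨ B.
  ~(forall e. J(e)) | ~(forall a. R(a,a)) | ~(forall g. exists d. (R(g,g) & ~R(d,d)))
Move each ¬ inward, flipping quantifiers it crosses:
  (exists e. ~J(e)) | (exists a. ~R(a,a)) | (exists g. forall d. (~R(g,g) | R(d,d)))
All bound variables are already distinct, so no renaming is needed.
Pull the quantifiers to the front (each side's bound variable is not free in the other side):
  exists e. exists a. exists g. forall d. (~J(e) | ~R(a,a) | ~R(g,g) | R(d,d))

exists e. exists a. exists g. forall d. (~J(e) | ~R(a,a) | ~R(g,g) | R(d,d))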